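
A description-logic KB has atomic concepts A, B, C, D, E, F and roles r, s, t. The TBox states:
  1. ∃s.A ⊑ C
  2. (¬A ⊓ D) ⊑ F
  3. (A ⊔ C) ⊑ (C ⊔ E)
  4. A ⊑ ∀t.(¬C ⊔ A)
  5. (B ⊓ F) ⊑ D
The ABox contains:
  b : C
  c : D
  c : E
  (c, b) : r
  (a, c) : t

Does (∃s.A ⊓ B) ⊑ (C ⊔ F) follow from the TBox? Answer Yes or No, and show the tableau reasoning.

1. (∃s.A ⊓ B) ⊑ (C ⊔ F)  ⇔  ((∃s.A ⊓ B) ⊓ (¬C ⊓ ¬F)) unsat w.r.t. T
   all branches close; clash {F, ¬F} at x₀
2. Hence (∃s.A ⊓ B) ⊑ (C ⊔ F): entailed.

Yes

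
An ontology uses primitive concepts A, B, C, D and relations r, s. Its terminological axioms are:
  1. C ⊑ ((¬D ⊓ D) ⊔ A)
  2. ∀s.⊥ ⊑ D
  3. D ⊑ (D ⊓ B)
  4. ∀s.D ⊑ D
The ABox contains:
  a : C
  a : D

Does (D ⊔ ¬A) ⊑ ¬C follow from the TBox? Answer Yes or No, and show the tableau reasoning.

1. (D ⊔ ¬A) ⊑ ¬C  ⇔  ((D ⊔ ¬A) ⊓ C) unsat w.r.t. T
   apply at x₀: C⊑((¬D ⊓ D) ⊔ A)
   open: L(x₀) ⊇ {A, B, C, D}
2. Hence (D ⊔ ¬A) ⊑ ¬C: not entailed.

No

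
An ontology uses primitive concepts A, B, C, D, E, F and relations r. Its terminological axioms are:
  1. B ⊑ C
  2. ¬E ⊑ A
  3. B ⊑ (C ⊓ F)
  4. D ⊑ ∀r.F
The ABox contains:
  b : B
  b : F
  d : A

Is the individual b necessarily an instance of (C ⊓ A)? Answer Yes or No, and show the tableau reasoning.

No

1. b : (C ⊓ A)?  L(b) = {B, F} ∪ {(¬C ⊔ ¬A)}
   apply at b: B⊑C; B⊑(C ⊓ F)
   open: L(b) ⊇ {B, C, E, F, ¬A, …} — b ∉ (C ⊓ A) possible
2. Hence b : (C ⊓ A): not entailed.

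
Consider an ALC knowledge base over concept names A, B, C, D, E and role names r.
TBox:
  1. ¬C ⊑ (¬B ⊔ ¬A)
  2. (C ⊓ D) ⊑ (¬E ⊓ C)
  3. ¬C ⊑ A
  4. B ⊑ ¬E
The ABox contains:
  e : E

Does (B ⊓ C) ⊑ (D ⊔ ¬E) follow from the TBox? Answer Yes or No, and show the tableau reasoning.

Yes

1. (B ⊓ C) ⊑ (D ⊔ ¬E)  ⇔  ((B ⊓ C) ⊓ (¬D ⊓ E)) unsat w.r.t. T
   all branches close; clash {E, ¬E} at x₀
2. Hence (B ⊓ C) ⊑ (D ⊔ ¬E): entailed.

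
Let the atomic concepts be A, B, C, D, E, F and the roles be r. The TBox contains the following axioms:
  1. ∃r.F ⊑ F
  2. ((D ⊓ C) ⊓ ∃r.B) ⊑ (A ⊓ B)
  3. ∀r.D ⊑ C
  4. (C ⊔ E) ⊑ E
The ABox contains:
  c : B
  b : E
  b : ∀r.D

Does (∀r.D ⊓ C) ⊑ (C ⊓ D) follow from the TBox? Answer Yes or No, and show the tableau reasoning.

1. (∀r.D ⊓ C) ⊑ (C ⊓ D)  ⇔  ((∀r.D ⊓ C) ⊓ (¬C ⊔ ¬D)) unsat w.r.t. T
   open: L(x₀) ⊇ {C, E, ¬D, ∀r.D, ∀r.¬F}
2. Hence (∀r.D ⊓ C) ⊑ (C ⊓ D): not entailed.

No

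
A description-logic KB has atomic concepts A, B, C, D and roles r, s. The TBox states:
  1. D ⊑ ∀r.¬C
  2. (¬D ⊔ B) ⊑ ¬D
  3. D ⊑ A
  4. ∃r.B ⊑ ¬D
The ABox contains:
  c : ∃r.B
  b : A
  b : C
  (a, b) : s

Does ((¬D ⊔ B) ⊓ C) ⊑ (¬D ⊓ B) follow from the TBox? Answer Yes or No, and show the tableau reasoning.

No

1. ((¬D ⊔ B) ⊓ C) ⊑ (¬D ⊓ B)  ⇔  (((¬D ⊔ B) ⊓ C) ⊓ (D ⊔ ¬B)) unsat w.r.t. T
   apply at x₀: (¬D ⊔ B)⊑¬D
   open: L(x₀) ⊇ {C, ¬B, ¬D}
2. Hence ((¬D ⊔ B) ⊓ C) ⊑ (¬D ⊓ B): not entailed.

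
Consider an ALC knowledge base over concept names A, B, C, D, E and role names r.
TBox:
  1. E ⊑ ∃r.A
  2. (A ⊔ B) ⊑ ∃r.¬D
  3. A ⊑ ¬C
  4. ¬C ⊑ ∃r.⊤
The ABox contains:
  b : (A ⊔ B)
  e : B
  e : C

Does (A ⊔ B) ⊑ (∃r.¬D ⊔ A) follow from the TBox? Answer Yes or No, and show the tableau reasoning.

1. (A ⊔ B) ⊑ (∃r.¬D ⊔ A)  ⇔  ((A ⊔ B) ⊓ (∀r.D ⊓ ¬A)) unsat w.r.t. T
   all branches close; clash {D, ¬D} at an ∃-successor
2. Hence (A ⊔ B) ⊑ (∃r.¬D ⊔ A): entailed.

Yes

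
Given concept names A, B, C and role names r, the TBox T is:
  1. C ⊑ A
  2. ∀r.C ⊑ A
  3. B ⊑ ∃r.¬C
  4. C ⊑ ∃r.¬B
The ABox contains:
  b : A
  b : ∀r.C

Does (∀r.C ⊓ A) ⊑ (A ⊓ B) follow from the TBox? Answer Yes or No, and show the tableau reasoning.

No

1. (∀r.C ⊓ A) ⊑ (A ⊓ B)  ⇔  ((∀r.C ⊓ A) ⊓ (¬A ⊔ ¬B)) unsat w.r.t. T
   open: L(x₀) ⊇ {A, ¬B, ¬C, ∀r.C}
2. Hence (∀r.C ⊓ A) ⊑ (A ⊓ B): not entailed.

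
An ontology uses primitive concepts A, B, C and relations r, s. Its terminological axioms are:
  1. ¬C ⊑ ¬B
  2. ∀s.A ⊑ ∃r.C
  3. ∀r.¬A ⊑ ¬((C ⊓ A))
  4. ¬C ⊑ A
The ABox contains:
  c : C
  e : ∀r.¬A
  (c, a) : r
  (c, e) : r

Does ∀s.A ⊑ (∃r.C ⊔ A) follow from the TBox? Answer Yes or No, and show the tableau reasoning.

Yes

1. ∀s.A ⊑ (∃r.C ⊔ A)  ⇔  (∀s.A ⊓ (∀r.¬C ⊓ ¬A)) unsat w.r.t. T
   all branches close; clash {A, ¬A} at x₀
2. Hence ∀s.A ⊑ (∃r.C ⊔ A): entailed.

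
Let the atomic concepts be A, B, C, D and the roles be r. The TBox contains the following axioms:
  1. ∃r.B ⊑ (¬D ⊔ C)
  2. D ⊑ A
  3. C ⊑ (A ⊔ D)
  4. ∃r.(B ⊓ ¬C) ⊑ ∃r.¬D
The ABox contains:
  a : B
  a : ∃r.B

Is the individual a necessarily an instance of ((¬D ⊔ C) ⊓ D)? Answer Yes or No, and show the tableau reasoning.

No

1. a : ((¬D ⊔ C) ⊓ D)?  L(a) = {B, ∃r.B} ∪ {((D ⊓ ¬C) ⊔ ¬D)}
   apply at a: ∃r.B⊑(¬D ⊔ C)
   open: L(a) ⊇ {B, ¬C, ¬D, ∀r.(¬B ⊔ C), ∃r.B} (+ ∃-successors) — a ∉ ((¬D ⊔ C) ⊓ D) possible
2. Hence a : ((¬D ⊔ C) ⊓ D): not entailed.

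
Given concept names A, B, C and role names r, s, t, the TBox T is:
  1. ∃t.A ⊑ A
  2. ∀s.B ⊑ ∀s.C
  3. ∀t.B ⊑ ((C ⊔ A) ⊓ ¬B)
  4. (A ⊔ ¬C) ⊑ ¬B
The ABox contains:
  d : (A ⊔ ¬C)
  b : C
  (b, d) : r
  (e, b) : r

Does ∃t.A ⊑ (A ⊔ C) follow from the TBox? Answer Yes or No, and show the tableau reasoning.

1. ∃t.A ⊑ (A ⊔ C)  ⇔  (∃t.A ⊓ (¬A ⊓ ¬C)) unsat w.r.t. T
   all branches close; clash {A, ¬A} at x₀
2. Hence ∃t.A ⊑ (A ⊔ C): entailed.

Yes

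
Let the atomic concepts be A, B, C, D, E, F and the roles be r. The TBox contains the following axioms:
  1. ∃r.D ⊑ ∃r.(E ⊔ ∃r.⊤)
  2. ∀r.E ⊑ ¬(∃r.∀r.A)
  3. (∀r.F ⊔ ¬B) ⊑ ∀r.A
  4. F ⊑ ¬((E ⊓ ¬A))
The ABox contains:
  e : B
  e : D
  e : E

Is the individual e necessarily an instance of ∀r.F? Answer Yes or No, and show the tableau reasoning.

1. e : ∀r.F?  L(e) = {B, D, E} ∪ {∃r.¬F}
   open: L(e) ⊇ {B, D, E, ¬F, ∀r.¬D, …} (+ ∃-successors) — e ∉ ∀r.F possible
2. Hence e : ∀r.F: not entailed.

No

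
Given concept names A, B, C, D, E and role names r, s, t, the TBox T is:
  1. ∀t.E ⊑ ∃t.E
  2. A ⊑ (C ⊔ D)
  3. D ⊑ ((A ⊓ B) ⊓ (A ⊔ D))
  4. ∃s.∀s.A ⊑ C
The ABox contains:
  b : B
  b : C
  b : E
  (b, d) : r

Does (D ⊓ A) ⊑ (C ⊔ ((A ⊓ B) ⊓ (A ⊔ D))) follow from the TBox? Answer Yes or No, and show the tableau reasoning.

1. (D ⊓ A) ⊑ (C ⊔ ((A ⊓ B) ⊓ (A ⊔ D)))  ⇔  ((D ⊓ A) ⊓ (¬C ⊓ ((¬A ⊔ ¬B) ⊔ (¬A ⊓ ¬D)))) unsat w.r.t. T
   all branches close; clash {A, ¬A} at x₀
2. Hence (D ⊓ A) ⊑ (C ⊔ ((A ⊓ B) ⊓ (A ⊔ D))): entailed.

Yes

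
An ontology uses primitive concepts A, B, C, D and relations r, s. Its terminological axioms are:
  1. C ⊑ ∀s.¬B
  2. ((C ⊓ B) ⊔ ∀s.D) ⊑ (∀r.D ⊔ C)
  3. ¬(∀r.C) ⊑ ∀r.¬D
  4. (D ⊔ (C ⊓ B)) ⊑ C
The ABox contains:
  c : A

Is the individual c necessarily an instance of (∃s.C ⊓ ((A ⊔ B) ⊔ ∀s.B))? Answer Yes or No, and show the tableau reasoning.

1. c : (∃s.C ⊓ ((A ⊔ B) ⊔ ∀s.B))?  L(c) = {A} ∪ {(∀s.¬C ⊔ ((¬A ⊓ ¬B) ⊓ ∃s.¬B))}
   open: L(c) ⊇ {A, ¬C, ¬D, ∀r.C, ∀s.¬C, …} (+ ∃-successors) — c ∉ (∃s.C ⊓ ((A ⊔ B) ⊔ ∀s.B)) possible
2. Hence c : (∃s.C ⊓ ((A ⊔ B) ⊔ ∀s.B)): not entailed.

No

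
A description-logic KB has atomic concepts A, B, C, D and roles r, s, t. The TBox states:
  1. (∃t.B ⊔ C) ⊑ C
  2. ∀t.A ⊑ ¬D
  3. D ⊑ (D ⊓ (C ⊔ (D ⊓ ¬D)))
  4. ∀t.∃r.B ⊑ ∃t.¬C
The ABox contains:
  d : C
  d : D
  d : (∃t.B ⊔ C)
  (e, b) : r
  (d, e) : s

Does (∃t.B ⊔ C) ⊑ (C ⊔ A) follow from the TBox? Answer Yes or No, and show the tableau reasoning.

1. (∃t.B ⊔ C) ⊑ (C ⊔ A)  ⇔  ((∃t.B ⊔ C) ⊓ (¬C ⊓ ¬A)) unsat w.r.t. T
   all branches close; clash {C, ¬C} at x₀
2. Hence (∃t.B ⊔ C) ⊑ (C ⊔ A): entailed.

Yes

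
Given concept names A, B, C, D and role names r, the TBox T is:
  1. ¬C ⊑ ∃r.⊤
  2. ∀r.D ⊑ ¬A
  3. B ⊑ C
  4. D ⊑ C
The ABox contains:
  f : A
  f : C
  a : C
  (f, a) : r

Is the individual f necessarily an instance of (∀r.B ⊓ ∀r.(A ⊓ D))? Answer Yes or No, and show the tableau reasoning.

No

1. f : (∀r.B ⊓ ∀r.(A ⊓ D))?  L(f) = {A, C} ∪ {(∃r.¬B ⊔ ∃r.(¬A ⊔ ¬D))}
   open: L(f) ⊇ {A, C, ∃r.¬B, ∃r.¬D} (+ ∃-successors) — f ∉ (∀r.B ⊓ ∀r.(A ⊓ D)) possible
2. Hence f : (∀r.B ⊓ ∀r.(A ⊓ D)): not entailed.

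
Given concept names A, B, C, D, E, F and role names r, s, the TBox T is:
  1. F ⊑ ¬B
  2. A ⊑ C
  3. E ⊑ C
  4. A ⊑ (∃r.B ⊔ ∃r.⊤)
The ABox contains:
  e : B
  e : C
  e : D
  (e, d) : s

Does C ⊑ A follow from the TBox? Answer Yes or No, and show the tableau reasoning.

No

1. C ⊑ A  ⇔  (C ⊓ ¬A) unsat w.r.t. T
   open: L(x₀) ⊇ {C, ¬A, ¬F}
2. Hence C ⊑ A: not entailed.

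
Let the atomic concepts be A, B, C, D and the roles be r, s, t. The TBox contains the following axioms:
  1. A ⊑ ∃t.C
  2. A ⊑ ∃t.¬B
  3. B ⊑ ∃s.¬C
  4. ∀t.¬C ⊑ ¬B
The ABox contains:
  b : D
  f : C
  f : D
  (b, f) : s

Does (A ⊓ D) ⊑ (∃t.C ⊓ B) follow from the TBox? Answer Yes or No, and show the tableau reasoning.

1. (A ⊓ D) ⊑ (∃t.C ⊓ B)  ⇔  ((A ⊓ D) ⊓ (∀t.¬C ⊔ ¬B)) unsat w.r.t. T
   apply at x₀: A⊑∃t.C; A⊑∃t.¬B
   open: L(x₀) ⊇ {A, D, ¬B, ∃t.C, ∃t.¬B} (+ ∃-successors)
2. Hence (A ⊓ D) ⊑ (∃t.C ⊓ B): not entailed.

No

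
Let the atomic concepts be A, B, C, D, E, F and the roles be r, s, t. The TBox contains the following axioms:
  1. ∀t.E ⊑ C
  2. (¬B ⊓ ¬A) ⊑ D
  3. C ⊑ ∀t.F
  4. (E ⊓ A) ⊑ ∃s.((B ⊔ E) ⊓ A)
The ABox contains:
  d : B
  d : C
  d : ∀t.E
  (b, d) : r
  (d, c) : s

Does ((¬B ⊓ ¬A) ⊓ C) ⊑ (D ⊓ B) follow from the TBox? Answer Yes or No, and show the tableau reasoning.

No

1. ((¬B ⊓ ¬A) ⊓ C) ⊑ (D ⊓ B)  ⇔  (((¬B ⊓ ¬A) ⊓ C) ⊓ (¬D ⊔ ¬B)) unsat w.r.t. T
   apply at x₀: (¬B ⊓ ¬A)⊑D; C⊑∀t.F
   open: L(x₀) ⊇ {C, D, ¬A, ¬B, ∀t.F}
2. Hence ((¬B ⊓ ¬A) ⊓ C) ⊑ (D ⊓ B): not entailed.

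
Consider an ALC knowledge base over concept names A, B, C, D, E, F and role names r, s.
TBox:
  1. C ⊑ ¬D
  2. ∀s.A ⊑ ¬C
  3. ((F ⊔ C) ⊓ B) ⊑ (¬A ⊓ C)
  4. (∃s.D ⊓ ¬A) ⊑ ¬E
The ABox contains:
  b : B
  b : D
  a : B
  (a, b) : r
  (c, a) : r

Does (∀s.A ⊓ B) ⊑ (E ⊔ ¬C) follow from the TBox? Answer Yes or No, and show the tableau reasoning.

1. (∀s.A ⊓ B) ⊑ (E ⊔ ¬C)  ⇔  ((∀s.A ⊓ B) ⊓ (¬E ⊓ C)) unsat w.r.t. T
   all branches close; clash {C, ¬C} at x₀
2. Hence (∀s.A ⊓ B) ⊑ (E ⊔ ¬C): entailed.

Yes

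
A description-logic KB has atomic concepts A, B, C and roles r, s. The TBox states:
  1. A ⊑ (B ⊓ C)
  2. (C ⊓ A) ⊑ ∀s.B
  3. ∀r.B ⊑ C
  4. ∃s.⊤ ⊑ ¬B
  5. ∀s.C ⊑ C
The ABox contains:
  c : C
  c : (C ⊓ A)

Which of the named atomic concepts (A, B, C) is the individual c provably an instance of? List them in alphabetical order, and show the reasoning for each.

{A, B, C}

1. c : A?  L(c) = {C, (C ⊓ A)} ∪ {¬A}
   clash {A, ¬A} at c — c ∈ A
2. c : B?  L(c) = {C, (C ⊓ A)} ∪ {¬B}
   clash {B, ¬B} at c — c ∈ B
3. c : C?  L(c) = {C, (C ⊓ A)} ∪ {¬C}
   clash {C, ¬C} at c — c ∈ C
4. Entailed for c: {A, B, C}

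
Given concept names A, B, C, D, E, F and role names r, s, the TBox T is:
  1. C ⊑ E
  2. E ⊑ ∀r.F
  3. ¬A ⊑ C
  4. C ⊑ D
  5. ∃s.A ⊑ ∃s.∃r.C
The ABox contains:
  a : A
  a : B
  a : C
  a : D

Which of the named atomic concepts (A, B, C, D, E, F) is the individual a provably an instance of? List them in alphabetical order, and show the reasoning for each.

{A, B, C, D, E}

1. a : A?  L(a) = {A, B, C, D} ∪ {¬A}
   clash {A, ¬A} at a — a ∈ A
2. a : B?  L(a) = {A, B, C, D} ∪ {¬B}
   clash {B, ¬B} at a — a ∈ B
3. a : C?  L(a) = {A, B, C, D} ∪ {¬C}
   clash {C, ¬C} at a — a ∈ C
4. a : D?  L(a) = {A, B, C, D} ∪ {¬D}
   clash {D, ¬D} at a — a ∈ D
5. a : E?  L(a) = {A, B, C, D} ∪ {¬E}
   clash {E, ¬E} at a — a ∈ E
6. a : F?  L(a) = {A, B, C, D} ∪ {¬F}
   apply at a: C⊑E
   open: L(a) ⊇ {A, B, C, D, E, …} — a ∉ F possible
7. Entailed for a: {A, B, C, D, E}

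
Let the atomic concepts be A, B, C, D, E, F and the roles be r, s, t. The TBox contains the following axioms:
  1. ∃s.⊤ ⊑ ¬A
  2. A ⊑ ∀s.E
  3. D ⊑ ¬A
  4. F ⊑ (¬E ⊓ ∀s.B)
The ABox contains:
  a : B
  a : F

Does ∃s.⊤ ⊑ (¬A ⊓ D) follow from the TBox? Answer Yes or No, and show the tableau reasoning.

1. ∃s.⊤ ⊑ (¬A ⊓ D)  ⇔  (∃s.⊤ ⊓ (A ⊔ ¬D)) unsat w.r.t. T
   apply at x₀: ∃s.⊤⊑¬A
   open: L(x₀) ⊇ {¬A, ¬D, ¬F, ∃s.⊤} (+ ∃-successors)
2. Hence ∃s.⊤ ⊑ (¬A ⊓ D): not entailed.

No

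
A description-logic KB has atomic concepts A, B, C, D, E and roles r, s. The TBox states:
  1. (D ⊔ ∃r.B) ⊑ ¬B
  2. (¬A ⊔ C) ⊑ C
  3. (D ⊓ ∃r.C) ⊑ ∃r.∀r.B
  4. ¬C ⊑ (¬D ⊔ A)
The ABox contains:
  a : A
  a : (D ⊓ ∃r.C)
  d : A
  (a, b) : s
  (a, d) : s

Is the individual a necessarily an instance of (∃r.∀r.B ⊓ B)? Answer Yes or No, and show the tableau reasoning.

No

1. a : (∃r.∀r.B ⊓ B)?  L(a) = {A, (D ⊓ ∃r.C)} ∪ {(∀r.∃r.¬B ⊔ ¬B)}
   apply at a: (D ⊓ ∃r.C)⊑∃r.∀r.B
   open: L(a) ⊇ {A, D, ¬B, ¬C, ∃r.C, …} (+ ∃-successors) — a ∉ (∃r.∀r.B ⊓ B) possible
2. Hence a : (∃r.∀r.B ⊓ B): not entailed.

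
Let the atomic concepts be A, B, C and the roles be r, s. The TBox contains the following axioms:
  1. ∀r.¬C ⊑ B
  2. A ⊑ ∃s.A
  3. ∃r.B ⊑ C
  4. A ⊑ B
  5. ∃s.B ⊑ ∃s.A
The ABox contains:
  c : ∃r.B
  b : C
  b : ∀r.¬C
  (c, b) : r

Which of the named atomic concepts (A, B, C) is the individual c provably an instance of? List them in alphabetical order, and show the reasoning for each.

{C}

1. c : A?  L(c) = {∃r.B} ∪ {¬A}
   apply at c: ∃r.B⊑C
   open: L(c) ⊇ {C, ¬A, ∀s.¬B, ∃r.B, ∃r.C} (+ ∃-successors) — c ∉ A possible
2. c : B?  L(c) = {∃r.B} ∪ {¬B}
   apply at c: ∃r.B⊑C
   open: L(c) ⊇ {C, ¬A, ¬B, ∀s.¬B, ∃r.B, …} (+ ∃-successors) — c ∉ B possible
3. c : C?  L(c) = {∃r.B} ∪ {¬C}
   clash {C, ¬C} at c — c ∈ C
4. Entailed for c: {C}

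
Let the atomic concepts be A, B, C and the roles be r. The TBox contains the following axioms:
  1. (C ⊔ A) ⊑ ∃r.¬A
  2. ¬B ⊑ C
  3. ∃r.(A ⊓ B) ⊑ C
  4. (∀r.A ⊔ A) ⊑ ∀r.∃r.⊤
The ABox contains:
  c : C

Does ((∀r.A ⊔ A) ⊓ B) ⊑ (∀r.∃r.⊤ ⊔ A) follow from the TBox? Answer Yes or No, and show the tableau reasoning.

Yes

1. ((∀r.A ⊔ A) ⊓ B) ⊑ (∀r.∃r.⊤ ⊔ A)  ⇔  (((∀r.A ⊔ A) ⊓ B) ⊓ (∃r.∀r.⊥ ⊓ ¬A)) unsat w.r.t. T
   all branches close; clash {A, ¬A} at x₀
2. Hence ((∀r.A ⊔ A) ⊓ B) ⊑ (∀r.∃r.⊤ ⊔ A): entailed.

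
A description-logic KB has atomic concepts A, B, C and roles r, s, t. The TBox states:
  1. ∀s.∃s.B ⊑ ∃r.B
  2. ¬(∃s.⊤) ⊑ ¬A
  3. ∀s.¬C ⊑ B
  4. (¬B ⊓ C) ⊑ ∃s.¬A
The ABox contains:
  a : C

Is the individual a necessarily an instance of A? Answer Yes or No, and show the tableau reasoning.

1. a : A?  L(a) = {C} ∪ {¬A}
   open: L(a) ⊇ {B, C, ¬A, ∃s.C, ∃s.∀s.¬B} (+ ∃-successors) — a ∉ A possible
2. Hence a : A: not entailed.

No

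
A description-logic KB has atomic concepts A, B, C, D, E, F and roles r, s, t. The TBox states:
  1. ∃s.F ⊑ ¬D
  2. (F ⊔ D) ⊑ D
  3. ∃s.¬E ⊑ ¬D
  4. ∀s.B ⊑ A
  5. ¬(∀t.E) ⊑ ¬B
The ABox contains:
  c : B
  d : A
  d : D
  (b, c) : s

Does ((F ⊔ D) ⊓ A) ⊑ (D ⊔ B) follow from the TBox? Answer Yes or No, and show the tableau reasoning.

Yes

1. ((F ⊔ D) ⊓ A) ⊑ (D ⊔ B)  ⇔  (((F ⊔ D) ⊓ A) ⊓ (¬D ⊓ ¬B)) unsat w.r.t. T
   all branches close; clash {D, ¬D} at x₀
2. Hence ((F ⊔ D) ⊓ A) ⊑ (D ⊔ B): entailed.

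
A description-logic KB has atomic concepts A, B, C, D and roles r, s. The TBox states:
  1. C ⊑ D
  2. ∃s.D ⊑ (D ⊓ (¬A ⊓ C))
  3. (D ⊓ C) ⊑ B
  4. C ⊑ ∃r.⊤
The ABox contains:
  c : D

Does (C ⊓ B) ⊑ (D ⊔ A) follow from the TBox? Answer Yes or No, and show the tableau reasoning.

Yes

1. (C ⊓ B) ⊑ (D ⊔ A)  ⇔  ((C ⊓ B) ⊓ (¬D ⊓ ¬A)) unsat w.r.t. T
   all branches close; clash {D, ¬D} at x₀
2. Hence (C ⊓ B) ⊑ (D ⊔ A): entailed.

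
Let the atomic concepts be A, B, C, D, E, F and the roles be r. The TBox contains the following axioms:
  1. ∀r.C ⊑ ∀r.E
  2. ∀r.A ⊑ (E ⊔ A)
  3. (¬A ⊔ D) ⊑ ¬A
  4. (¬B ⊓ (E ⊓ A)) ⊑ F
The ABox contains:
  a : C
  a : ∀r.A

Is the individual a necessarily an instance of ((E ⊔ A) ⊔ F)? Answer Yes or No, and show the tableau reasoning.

Yes

1. a : ((E ⊔ A) ⊔ F)?  L(a) = {C, ∀r.A} ∪ {((¬E ⊓ ¬A) ⊓ ¬F)}
   clash {A, ¬A} at a — a ∈ ((E ⊔ A) ⊔ F)
2. Hence a : ((E ⊔ A) ⊔ F): entailed.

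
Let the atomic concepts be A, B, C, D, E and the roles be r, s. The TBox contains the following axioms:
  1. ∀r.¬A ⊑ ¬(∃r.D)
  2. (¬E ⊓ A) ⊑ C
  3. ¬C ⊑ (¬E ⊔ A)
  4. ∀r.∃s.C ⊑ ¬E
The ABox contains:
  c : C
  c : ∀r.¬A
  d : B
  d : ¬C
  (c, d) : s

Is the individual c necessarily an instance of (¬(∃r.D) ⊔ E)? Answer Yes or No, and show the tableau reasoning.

1. c : (¬(∃r.D) ⊔ E)?  L(c) = {C, ∀r.¬A} ∪ {(∃r.D ⊓ ¬E)}
   clash {D, ¬D} at an ∃-successor — c ∈ (¬(∃r.D) ⊔ E)
2. Hence c : (¬(∃r.D) ⊔ E): entailed.

Yes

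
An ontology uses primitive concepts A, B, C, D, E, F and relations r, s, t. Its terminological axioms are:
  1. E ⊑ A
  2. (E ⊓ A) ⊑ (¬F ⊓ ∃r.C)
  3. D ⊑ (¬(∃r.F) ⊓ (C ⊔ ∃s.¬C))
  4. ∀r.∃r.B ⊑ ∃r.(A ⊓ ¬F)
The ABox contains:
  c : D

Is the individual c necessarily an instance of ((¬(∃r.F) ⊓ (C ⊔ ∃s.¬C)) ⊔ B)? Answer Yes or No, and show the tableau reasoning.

Yes

1. c : ((¬(∃r.F) ⊓ (C ⊔ ∃s.¬C)) ⊔ B)?  L(c) = {D} ∪ {((∃r.F ⊔ (¬C ⊓ ∀s.C)) ⊓ ¬B)}
   clash {C, ¬C} at an ∃-successor — c ∈ ((¬(∃r.F) ⊓ (C ⊔ ∃s.¬C)) ⊔ B)
2. Hence c : ((¬(∃r.F) ⊓ (C ⊔ ∃s.¬C)) ⊔ B): entailed.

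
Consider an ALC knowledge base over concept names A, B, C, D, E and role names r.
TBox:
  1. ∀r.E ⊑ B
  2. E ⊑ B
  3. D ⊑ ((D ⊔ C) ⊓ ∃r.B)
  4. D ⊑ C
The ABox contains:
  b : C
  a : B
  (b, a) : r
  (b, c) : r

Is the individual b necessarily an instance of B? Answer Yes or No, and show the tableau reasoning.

1. b : B?  L(b) = {C} ∪ {¬B}
   open: L(b) ⊇ {C, ¬B, ¬D, ¬E, ∃r.¬E} (+ ∃-successors) — b ∉ B possible
2. Hence b : B: not entailed.

No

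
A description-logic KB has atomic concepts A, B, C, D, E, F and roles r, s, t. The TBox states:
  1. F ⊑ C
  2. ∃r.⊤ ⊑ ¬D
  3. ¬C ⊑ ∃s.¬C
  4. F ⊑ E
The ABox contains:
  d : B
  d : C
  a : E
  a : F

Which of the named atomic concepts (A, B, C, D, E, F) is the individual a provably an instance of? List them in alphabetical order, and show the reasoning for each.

{C, E, F}

1. a : A?  L(a) = {E, F} ∪ {¬A}
   apply at a: F⊑C
   open: L(a) ⊇ {C, E, F, ¬A, ∀r.⊥} — a ∉ A possible
2. a : B?  L(a) = {E, F} ∪ {¬B}
   apply at a: F⊑C
   open: L(a) ⊇ {C, E, F, ¬B, ∀r.⊥} — a ∉ B possible
3. a : C?  L(a) = {E, F} ∪ {¬C}
   clash {C, ¬C} at a — a ∈ C
4. a : D?  L(a) = {E, F} ∪ {¬D}
   apply at a: F⊑C
   open: L(a) ⊇ {C, E, F, ¬D} — a ∉ D possible
5. a : E?  L(a) = {E, F} ∪ {¬E}
   clash {E, ¬E} at a — a ∈ E
6. a : F?  L(a) = {E, F} ∪ {¬F}
   clash {F, ¬F} at a — a ∈ F
7. Entailed for a: {C, E, F}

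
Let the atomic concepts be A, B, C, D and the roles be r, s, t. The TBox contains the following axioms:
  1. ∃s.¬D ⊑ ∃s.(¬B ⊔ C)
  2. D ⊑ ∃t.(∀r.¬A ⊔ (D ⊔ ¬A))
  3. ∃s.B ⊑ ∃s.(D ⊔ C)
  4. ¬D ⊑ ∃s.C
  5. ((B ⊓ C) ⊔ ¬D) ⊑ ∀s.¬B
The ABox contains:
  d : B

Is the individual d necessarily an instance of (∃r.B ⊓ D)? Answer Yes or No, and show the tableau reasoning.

No

1. d : (∃r.B ⊓ D)?  L(d) = {B} ∪ {(∀r.¬B ⊔ ¬D)}
   open: L(d) ⊇ {B, D, ∀r.¬B, ∀s.D, ∀s.¬B, …} (+ ∃-successors) — d ∉ (∃r.B ⊓ D) possible
2. Hence d : (∃r.B ⊓ D): not entailed.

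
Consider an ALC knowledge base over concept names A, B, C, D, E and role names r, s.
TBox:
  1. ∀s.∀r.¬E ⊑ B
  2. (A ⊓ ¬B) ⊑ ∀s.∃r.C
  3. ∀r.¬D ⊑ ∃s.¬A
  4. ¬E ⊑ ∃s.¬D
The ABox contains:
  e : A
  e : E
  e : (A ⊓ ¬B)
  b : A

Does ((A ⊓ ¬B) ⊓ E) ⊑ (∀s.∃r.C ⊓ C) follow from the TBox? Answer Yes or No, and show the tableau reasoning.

1. ((A ⊓ ¬B) ⊓ E) ⊑ (∀s.∃r.C ⊓ C)  ⇔  (((A ⊓ ¬B) ⊓ E) ⊓ (∃s.∀r.¬C ⊔ ¬C)) unsat w.r.t. T
   apply at x₀: (A ⊓ ¬B)⊑∀s.∃r.C
   open: L(x₀) ⊇ {A, E, ¬B, ¬C, ∀s.∃r.C, …} (+ ∃-successors)
2. Hence ((A ⊓ ¬B) ⊓ E) ⊑ (∀s.∃r.C ⊓ C): not entailed.

No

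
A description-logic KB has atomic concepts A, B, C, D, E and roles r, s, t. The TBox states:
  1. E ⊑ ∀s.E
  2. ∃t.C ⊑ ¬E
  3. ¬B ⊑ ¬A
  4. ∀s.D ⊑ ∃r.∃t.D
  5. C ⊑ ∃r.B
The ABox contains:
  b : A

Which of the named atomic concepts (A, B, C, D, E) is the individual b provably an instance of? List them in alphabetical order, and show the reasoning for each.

{A, B}

1. b : A?  L(b) = {A} ∪ {¬A}
   clash {A, ¬A} at b — b ∈ A
2. b : B?  L(b) = {A} ∪ {¬B}
   clash {A, ¬A} at b — b ∈ B
3. b : C?  L(b) = {A} ∪ {¬C}
   open: L(b) ⊇ {A, B, ¬C, ¬E, ∃s.¬D} (+ ∃-successors) — b ∉ C possible
4. b : D?  L(b) = {A} ∪ {¬D}
   open: L(b) ⊇ {A, B, ¬C, ¬D, ¬E, …} (+ ∃-successors) — b ∉ D possible
5. b : E?  L(b) = {A} ∪ {¬E}
   open: L(b) ⊇ {A, B, ¬C, ¬E, ∃s.¬D} (+ ∃-successors) — b ∉ E possible
6. Entailed for b: {A, B}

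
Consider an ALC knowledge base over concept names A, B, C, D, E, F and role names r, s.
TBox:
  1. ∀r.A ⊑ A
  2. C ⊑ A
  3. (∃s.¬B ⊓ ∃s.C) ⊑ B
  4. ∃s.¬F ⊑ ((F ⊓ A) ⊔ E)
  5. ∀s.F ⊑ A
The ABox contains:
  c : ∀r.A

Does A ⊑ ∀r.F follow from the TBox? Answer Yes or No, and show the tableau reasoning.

No

1. A ⊑ ∀r.F  ⇔  (A ⊓ ∃r.¬F) unsat w.r.t. T
   open: L(x₀) ⊇ {A, ∀s.B, ∀s.F, ∃r.¬F} (+ ∃-successors)
2. Hence A ⊑ ∀r.F: not entailed.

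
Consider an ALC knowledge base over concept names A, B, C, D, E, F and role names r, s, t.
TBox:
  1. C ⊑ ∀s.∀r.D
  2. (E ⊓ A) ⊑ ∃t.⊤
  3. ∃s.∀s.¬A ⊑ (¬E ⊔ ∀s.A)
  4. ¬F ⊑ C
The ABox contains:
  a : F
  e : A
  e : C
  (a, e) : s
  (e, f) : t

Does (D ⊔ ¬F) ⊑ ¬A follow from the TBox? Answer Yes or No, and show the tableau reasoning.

No

1. (D ⊔ ¬F) ⊑ ¬A  ⇔  ((D ⊔ ¬F) ⊓ A) unsat w.r.t. T
   open: L(x₀) ⊇ {A, D, F, ¬C, ¬E, …}
2. Hence (D ⊔ ¬F) ⊑ ¬A: not entailed.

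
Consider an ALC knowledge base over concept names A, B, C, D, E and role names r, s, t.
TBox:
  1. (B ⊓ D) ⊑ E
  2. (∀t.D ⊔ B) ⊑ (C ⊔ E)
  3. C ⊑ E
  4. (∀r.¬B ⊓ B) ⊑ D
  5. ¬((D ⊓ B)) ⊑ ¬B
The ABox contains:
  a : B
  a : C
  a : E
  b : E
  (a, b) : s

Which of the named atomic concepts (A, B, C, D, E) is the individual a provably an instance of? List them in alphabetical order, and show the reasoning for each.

1. a : A?  L(a) = {B, C, E} ∪ {¬A}
   open: L(a) ⊇ {B, C, D, E, ¬A} — a ∉ A possible
2. a : B?  L(a) = {B, C, E} ∪ {¬B}
   clash {B, ¬B} at a — a ∈ B
3. a : C?  L(a) = {B, C, E} ∪ {¬C}
   clash {C, ¬C} at a — a ∈ C
4. a : D?  L(a) = {B, C, E} ∪ {¬D}
   clash {B, ¬B} at a — a ∈ D
5. a : E?  L(a) = {B, C, E} ∪ {¬E}
   clash {E, ¬E} at a — a ∈ E
6. Entailed for a: {B, C, D, E}

{B, C, D, E}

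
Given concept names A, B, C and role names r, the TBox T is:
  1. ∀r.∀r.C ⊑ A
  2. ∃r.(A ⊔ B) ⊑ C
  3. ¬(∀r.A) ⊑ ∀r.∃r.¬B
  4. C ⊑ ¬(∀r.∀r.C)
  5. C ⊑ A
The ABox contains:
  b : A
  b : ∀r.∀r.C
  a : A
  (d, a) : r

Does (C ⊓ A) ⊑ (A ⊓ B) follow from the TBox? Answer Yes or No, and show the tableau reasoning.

No

1. (C ⊓ A) ⊑ (A ⊓ B)  ⇔  ((C ⊓ A) ⊓ (¬A ⊔ ¬B)) unsat w.r.t. T
   apply at x₀: C⊑¬(∀r.∀r.C)
   open: L(x₀) ⊇ {A, C, ¬B, ∀r.A, ∃r.∃r.¬C} (+ ∃-successors)
2. Hence (C ⊓ A) ⊑ (A ⊓ B): not entailed.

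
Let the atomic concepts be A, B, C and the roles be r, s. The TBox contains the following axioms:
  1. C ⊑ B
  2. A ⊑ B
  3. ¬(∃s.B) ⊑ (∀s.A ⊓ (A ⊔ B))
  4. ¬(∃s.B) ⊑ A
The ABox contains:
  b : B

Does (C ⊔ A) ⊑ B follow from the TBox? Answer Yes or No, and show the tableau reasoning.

Yes

1. (C ⊔ A) ⊑ B  ⇔  ((C ⊔ A) ⊓ ¬B) unsat w.r.t. T
   all branches close; clash {B, ¬B} at x₀
2. Hence (C ⊔ A) ⊑ B: entailed.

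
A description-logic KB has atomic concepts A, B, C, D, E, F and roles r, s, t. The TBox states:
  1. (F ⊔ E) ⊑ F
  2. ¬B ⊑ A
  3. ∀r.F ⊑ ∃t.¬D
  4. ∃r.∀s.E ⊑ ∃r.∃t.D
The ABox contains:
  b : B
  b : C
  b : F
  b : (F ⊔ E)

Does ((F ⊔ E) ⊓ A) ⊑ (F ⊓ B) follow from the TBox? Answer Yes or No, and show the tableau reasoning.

No

1. ((F ⊔ E) ⊓ A) ⊑ (F ⊓ B)  ⇔  (((F ⊔ E) ⊓ A) ⊓ (¬F ⊔ ¬B)) unsat w.r.t. T
   apply at x₀: (F ⊔ E)⊑F
   open: L(x₀) ⊇ {A, F, ¬B, ∀r.∃s.¬E, ∃r.¬F} (+ ∃-successors)
2. Hence ((F ⊔ E) ⊓ A) ⊑ (F ⊓ B): not entailed.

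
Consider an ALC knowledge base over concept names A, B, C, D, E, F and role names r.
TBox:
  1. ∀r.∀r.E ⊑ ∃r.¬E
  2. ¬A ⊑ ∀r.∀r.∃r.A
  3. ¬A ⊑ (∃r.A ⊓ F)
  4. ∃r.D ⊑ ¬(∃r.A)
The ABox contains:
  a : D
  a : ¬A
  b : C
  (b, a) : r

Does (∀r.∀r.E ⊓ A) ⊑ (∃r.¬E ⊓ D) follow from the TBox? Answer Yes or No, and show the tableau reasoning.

1. (∀r.∀r.E ⊓ A) ⊑ (∃r.¬E ⊓ D)  ⇔  ((∀r.∀r.E ⊓ A) ⊓ (∀r.E ⊔ ¬D)) unsat w.r.t. T
   apply at x₀: ∀r.∀r.E⊑∃r.¬E
   open: L(x₀) ⊇ {A, ¬D, ∀r.¬D, ∀r.∀r.E, ∃r.¬E} (+ ∃-successors)
2. Hence (∀r.∀r.E ⊓ A) ⊑ (∃r.¬E ⊓ D): not entailed.

No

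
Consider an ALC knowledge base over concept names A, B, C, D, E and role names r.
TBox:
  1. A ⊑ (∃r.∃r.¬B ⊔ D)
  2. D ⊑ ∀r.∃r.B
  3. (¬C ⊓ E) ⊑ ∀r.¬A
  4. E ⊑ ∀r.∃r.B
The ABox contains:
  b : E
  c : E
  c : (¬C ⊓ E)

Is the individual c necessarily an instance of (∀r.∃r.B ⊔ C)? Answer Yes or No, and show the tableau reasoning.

1. c : (∀r.∃r.B ⊔ C)?  L(c) = {E, (¬C ⊓ E)} ∪ {(∃r.∀r.¬B ⊓ ¬C)}
   clash {B, ¬B} at an ∃-successor — c ∈ (∀r.∃r.B ⊔ C)
2. Hence c : (∀r.∃r.B ⊔ C): entailed.

Yes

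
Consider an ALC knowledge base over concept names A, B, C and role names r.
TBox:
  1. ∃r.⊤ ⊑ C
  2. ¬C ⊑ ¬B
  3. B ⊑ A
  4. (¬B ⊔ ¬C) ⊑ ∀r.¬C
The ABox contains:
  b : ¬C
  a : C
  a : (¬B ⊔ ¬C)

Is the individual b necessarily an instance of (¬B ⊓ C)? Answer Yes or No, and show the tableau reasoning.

1. b : (¬B ⊓ C)?  L(b) = {¬C} ∪ {(B ⊔ ¬C)}
   apply at b: ¬C⊑¬B
   open: L(b) ⊇ {¬B, ¬C, ∀r.¬C, ∀r.⊥} — b ∉ (¬B ⊓ C) possible
2. Hence b : (¬B ⊓ C): not entailed.

No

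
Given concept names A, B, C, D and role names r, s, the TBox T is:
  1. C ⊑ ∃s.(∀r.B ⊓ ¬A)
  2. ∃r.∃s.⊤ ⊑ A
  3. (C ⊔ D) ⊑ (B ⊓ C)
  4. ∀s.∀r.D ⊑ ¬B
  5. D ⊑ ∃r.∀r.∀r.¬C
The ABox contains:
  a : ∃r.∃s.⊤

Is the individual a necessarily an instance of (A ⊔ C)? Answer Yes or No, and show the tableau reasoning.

1. a : (A ⊔ C)?  L(a) = {∃r.∃s.⊤} ∪ {(¬A ⊓ ¬C)}
   clash {C, ¬C} at a — a ∈ (A ⊔ C)
2. Hence a : (A ⊔ C): entailed.

Yes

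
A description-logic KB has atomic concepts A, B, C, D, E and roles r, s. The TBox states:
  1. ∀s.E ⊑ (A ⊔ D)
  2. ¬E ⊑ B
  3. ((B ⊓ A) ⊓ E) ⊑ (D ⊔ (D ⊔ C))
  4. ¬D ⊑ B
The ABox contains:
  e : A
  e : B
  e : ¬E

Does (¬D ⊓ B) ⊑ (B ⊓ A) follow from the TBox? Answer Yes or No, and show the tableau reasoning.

No

1. (¬D ⊓ B) ⊑ (B ⊓ A)  ⇔  ((¬D ⊓ B) ⊓ (¬B ⊔ ¬A)) unsat w.r.t. T
   open: L(x₀) ⊇ {B, ¬A, ¬D, ∃s.¬E} (+ ∃-successors)
2. Hence (¬D ⊓ B) ⊑ (B ⊓ A): not entailed.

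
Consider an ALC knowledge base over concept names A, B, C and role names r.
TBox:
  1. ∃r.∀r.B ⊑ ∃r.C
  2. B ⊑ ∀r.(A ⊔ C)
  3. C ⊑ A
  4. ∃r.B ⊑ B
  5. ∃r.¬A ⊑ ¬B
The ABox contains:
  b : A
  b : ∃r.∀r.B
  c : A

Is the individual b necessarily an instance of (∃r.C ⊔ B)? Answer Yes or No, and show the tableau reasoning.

Yes

1. b : (∃r.C ⊔ B)?  L(b) = {A, ∃r.∀r.B} ∪ {(∀r.¬C ⊓ ¬B)}
   clash {B, ¬B} at b — b ∈ (∃r.C ⊔ B)
2. Hence b : (∃r.C ⊔ B): entailed.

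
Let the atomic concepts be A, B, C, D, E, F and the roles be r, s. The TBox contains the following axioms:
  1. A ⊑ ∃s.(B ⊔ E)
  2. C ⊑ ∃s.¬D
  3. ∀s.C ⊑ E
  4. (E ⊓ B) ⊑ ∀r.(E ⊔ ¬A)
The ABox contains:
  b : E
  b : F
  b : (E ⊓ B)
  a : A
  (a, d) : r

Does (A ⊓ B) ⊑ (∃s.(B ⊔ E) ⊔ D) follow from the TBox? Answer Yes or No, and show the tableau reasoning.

Yes

1. (A ⊓ B) ⊑ (∃s.(B ⊔ E) ⊔ D)  ⇔  ((A ⊓ B) ⊓ (∀s.(¬B ⊓ ¬E) ⊓ ¬D)) unsat w.r.t. T
   all branches close; clash {E, ¬E} at an ∃-successor
2. Hence (A ⊓ B) ⊑ (∃s.(B ⊔ E) ⊔ D): entailed.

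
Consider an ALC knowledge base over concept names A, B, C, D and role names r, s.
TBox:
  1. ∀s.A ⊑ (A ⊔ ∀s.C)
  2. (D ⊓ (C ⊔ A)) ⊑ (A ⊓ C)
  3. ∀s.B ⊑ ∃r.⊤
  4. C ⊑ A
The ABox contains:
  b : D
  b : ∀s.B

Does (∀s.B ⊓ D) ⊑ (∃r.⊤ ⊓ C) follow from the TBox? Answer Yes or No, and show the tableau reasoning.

1. (∀s.B ⊓ D) ⊑ (∃r.⊤ ⊓ C)  ⇔  ((∀s.B ⊓ D) ⊓ (∀r.⊥ ⊔ ¬C)) unsat w.r.t. T
   apply at x₀: ∀s.B⊑∃r.⊤
   open: L(x₀) ⊇ {D, ¬A, ¬C, ∀s.B, ∃r.⊤, …} (+ ∃-successors)
2. Hence (∀s.B ⊓ D) ⊑ (∃r.⊤ ⊓ C): not entailed.

No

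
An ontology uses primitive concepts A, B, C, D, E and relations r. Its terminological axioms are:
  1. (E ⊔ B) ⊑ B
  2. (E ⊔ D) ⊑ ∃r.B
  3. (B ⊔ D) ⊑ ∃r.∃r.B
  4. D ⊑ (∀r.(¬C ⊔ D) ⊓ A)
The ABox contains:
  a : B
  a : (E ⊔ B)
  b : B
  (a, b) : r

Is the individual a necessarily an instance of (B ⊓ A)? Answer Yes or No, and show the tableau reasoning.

1. a : (B ⊓ A)?  L(a) = {B, (E ⊔ B)} ∪ {(¬B ⊔ ¬A)}
   open: L(a) ⊇ {B, ¬A, ¬D, ¬E, ∃r.∃r.B} (+ ∃-successors) — a ∉ (B ⊓ A) possible
2. Hence a : (B ⊓ A): not entailed.

No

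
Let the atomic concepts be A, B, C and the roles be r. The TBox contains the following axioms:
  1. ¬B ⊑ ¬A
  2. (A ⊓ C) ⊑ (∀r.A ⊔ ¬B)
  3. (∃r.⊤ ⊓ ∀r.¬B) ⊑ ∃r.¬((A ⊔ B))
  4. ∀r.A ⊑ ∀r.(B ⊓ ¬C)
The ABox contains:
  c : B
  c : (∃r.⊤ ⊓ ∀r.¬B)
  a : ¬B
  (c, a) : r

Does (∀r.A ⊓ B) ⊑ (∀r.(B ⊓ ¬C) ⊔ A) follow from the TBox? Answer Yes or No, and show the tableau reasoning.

Yes

1. (∀r.A ⊓ B) ⊑ (∀r.(B ⊓ ¬C) ⊔ A)  ⇔  ((∀r.A ⊓ B) ⊓ (∃r.(¬B ⊔ C) ⊓ ¬A)) unsat w.r.t. T
   all branches close; clash {A, ¬A} at an ∃-successor
2. Hence (∀r.A ⊓ B) ⊑ (∀r.(B ⊓ ¬C) ⊔ A): entailed.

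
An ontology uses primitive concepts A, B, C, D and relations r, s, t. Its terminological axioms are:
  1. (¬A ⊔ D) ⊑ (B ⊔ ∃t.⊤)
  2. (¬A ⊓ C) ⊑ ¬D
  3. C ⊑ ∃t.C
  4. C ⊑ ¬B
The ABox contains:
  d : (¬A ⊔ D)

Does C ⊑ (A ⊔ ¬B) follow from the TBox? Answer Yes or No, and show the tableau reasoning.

1. C ⊑ (A ⊔ ¬B)  ⇔  (C ⊓ (¬A ⊓ B)) unsat w.r.t. T
   all branches close; clash {B, ¬B} at x₀
2. Hence C ⊑ (A ⊔ ¬B): entailed.

Yes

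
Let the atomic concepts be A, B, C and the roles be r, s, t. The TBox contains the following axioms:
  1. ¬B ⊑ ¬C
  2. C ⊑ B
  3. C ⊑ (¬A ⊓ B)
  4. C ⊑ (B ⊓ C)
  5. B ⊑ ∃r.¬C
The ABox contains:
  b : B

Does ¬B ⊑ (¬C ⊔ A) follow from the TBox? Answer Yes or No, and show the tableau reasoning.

1. ¬B ⊑ (¬C ⊔ A)  ⇔  (¬B ⊓ (C ⊓ ¬A)) unsat w.r.t. T
   all branches close; clash {C, ¬C} at x₀
2. Hence ¬B ⊑ (¬C ⊔ A): entailed.

Yes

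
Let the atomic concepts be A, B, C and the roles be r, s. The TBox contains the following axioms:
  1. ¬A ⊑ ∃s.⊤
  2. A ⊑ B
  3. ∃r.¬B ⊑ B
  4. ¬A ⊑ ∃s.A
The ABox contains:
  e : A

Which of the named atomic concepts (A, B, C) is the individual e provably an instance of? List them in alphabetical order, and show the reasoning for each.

1. e : A?  L(e) = {A} ∪ {¬A}
   clash {A, ¬A} at e — e ∈ A
2. e : B?  L(e) = {A} ∪ {¬B}
   clash {B, ¬B} at e — e ∈ B
3. e : C?  L(e) = {A} ∪ {¬C}
   apply at e: A⊑B
   open: L(e) ⊇ {A, B, ¬C} — e ∉ C possible
4. Entailed for e: {A, B}

{A, B}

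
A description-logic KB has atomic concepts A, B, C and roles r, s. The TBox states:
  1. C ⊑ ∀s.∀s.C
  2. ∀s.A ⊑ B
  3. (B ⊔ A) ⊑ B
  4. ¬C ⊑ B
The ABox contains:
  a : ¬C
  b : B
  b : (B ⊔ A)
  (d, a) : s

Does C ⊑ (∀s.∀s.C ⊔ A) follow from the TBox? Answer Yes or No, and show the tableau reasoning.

Yes

1. C ⊑ (∀s.∀s.C ⊔ A)  ⇔  (C ⊓ (∃s.∃s.¬C ⊓ ¬A)) unsat w.r.t. T
   all branches close; clash {C, ¬C} at an ∃-successor
2. Hence C ⊑ (∀s.∀s.C ⊔ A): entailed.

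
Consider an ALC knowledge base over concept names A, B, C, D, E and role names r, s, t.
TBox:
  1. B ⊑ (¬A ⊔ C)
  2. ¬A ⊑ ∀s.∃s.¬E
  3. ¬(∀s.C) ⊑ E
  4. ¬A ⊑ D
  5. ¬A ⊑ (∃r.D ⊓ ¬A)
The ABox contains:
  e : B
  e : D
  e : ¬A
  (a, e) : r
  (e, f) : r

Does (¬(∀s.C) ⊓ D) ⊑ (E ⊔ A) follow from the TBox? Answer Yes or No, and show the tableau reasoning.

Yes

1. (¬(∀s.C) ⊓ D) ⊑ (E ⊔ A)  ⇔  ((∃s.¬C ⊓ D) ⊓ (¬E ⊓ ¬A)) unsat w.r.t. T
   all branches close; clash {E, ¬E} at x₀
2. Hence (¬(∀s.C) ⊓ D) ⊑ (E ⊔ A): entailed.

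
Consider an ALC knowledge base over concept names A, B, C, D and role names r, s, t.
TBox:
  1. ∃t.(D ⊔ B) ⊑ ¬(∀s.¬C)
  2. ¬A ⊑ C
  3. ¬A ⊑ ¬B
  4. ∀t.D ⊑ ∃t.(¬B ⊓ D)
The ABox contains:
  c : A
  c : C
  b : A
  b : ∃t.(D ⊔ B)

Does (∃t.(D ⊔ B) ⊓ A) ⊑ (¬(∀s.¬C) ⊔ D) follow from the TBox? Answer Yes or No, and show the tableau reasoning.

Yes

1. (∃t.(D ⊔ B) ⊓ A) ⊑ (¬(∀s.¬C) ⊔ D)  ⇔  ((∃t.(D ⊔ B) ⊓ A) ⊓ (∀s.¬C ⊓ ¬D)) unsat w.r.t. T
   all branches close; clash {C, ¬C} at an ∃-successor
2. Hence (∃t.(D ⊔ B) ⊓ A) ⊑ (¬(∀s.¬C) ⊔ D): entailed.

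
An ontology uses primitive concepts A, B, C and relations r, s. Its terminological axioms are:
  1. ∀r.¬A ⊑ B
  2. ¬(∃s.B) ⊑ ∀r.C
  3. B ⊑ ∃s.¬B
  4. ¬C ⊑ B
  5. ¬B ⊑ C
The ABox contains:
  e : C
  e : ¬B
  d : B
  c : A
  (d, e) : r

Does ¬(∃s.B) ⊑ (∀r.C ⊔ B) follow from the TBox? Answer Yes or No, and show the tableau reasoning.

1. ¬(∃s.B) ⊑ (∀r.C ⊔ B)  ⇔  (∀s.¬B ⊓ (∃r.¬C ⊓ ¬B)) unsat w.r.t. T
   all branches close; clash {B, ¬B} at x₀
2. Hence ¬(∃s.B) ⊑ (∀r.C ⊔ B): entailed.

Yes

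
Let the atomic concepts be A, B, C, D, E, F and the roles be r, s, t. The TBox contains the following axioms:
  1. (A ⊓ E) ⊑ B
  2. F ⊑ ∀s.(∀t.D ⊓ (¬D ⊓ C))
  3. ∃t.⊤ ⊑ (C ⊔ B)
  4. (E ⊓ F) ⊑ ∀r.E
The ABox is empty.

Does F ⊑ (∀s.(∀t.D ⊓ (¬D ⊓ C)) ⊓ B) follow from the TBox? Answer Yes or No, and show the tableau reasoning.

No

1. F ⊑ (∀s.(∀t.D ⊓ (¬D ⊓ C)) ⊓ B)  ⇔  (F ⊓ (∃s.(∃t.¬D ⊔ (D ⊔ ¬C)) ⊔ ¬B)) unsat w.r.t. T
   apply at x₀: F⊑∀s.(∀t.D ⊓ (¬D ⊓ C))
   open: L(x₀) ⊇ {F, ¬A, ¬B, ¬E, ∀s.(∀t.D ⊓ (¬D ⊓ C)), …}
2. Hence F ⊑ (∀s.(∀t.D ⊓ (¬D ⊓ C)) ⊓ B): not entailed.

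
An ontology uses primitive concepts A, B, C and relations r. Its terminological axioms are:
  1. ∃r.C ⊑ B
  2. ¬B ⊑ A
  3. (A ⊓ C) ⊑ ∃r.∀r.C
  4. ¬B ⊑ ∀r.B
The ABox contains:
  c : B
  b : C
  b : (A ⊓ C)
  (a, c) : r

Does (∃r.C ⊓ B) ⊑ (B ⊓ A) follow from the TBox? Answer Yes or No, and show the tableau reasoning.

No

1. (∃r.C ⊓ B) ⊑ (B ⊓ A)  ⇔  ((∃r.C ⊓ B) ⊓ (¬B ⊔ ¬A)) unsat w.r.t. T
   open: L(x₀) ⊇ {B, ¬A, ∃r.C} (+ ∃-successors)
2. Hence (∃r.C ⊓ B) ⊑ (B ⊓ A): not entailed.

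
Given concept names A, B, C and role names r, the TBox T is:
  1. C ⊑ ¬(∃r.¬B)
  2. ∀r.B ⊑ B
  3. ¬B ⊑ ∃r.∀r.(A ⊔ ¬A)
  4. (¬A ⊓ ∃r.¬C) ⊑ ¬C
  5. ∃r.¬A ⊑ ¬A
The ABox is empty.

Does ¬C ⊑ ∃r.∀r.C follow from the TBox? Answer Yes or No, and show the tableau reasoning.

No

1. ¬C ⊑ ∃r.∀r.C  ⇔  (¬C ⊓ ∀r.∃r.¬C) unsat w.r.t. T
   open: L(x₀) ⊇ {B, ¬C, ∀r.A, ∀r.∃r.¬C, ∃r.¬B} (+ ∃-successors)
2. Hence ¬C ⊑ ∃r.∀r.C: not entailed.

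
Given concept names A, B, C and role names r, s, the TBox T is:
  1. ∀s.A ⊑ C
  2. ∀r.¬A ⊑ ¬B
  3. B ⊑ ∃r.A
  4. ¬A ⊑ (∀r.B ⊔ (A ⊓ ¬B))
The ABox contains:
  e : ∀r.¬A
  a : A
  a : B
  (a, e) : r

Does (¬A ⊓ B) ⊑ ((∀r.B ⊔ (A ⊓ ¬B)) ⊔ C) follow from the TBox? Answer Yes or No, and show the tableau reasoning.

Yes

1. (¬A ⊓ B) ⊑ ((∀r.B ⊔ (A ⊓ ¬B)) ⊔ C)  ⇔  ((¬A ⊓ B) ⊓ ((∃r.¬B ⊓ (¬A ⊔ B)) ⊓ ¬C)) unsat w.r.t. T
   all branches close; clash {C, ¬C} at x₀
2. Hence (¬A ⊓ B) ⊑ ((∀r.B ⊔ (A ⊓ ¬B)) ⊔ C): entailed.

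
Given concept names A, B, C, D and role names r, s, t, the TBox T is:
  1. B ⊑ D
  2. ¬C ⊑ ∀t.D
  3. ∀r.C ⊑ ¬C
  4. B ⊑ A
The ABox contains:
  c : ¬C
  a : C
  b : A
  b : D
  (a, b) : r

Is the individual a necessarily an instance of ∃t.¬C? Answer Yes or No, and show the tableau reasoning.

1. a : ∃t.¬C?  L(a) = {C} ∪ {∀t.C}
   open: L(a) ⊇ {C, ¬B, ∀t.C, ∃r.¬C} (+ ∃-successors) — a ∉ ∃t.¬C possible
2. Hence a : ∃t.¬C: not entailed.

No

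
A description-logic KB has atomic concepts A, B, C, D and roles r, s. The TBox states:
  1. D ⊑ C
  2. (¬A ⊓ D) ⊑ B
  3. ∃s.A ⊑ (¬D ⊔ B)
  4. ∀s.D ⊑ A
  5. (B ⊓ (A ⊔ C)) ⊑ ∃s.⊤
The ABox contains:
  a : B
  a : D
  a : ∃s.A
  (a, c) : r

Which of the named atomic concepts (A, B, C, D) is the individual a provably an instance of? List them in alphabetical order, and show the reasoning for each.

{B, C, D}

1. a : A?  L(a) = {B, D, ∃s.A} ∪ {¬A}
   apply at a: D⊑C; ∃s.A⊑(¬D ⊔ B)
   open: L(a) ⊇ {B, C, D, ¬A, ∃s.A, …} (+ ∃-successors) — a ∉ A possible
2. a : B?  L(a) = {B, D, ∃s.A} ∪ {¬B}
   clash {B, ¬B} at a — a ∈ B
3. a : C?  L(a) = {B, D, ∃s.A} ∪ {¬C}
   clash {C, ¬C} at a — a ∈ C
4. a : D?  L(a) = {B, D, ∃s.A} ∪ {¬D}
   clash {D, ¬D} at a — a ∈ D
5. Entailed for a: {B, C, D}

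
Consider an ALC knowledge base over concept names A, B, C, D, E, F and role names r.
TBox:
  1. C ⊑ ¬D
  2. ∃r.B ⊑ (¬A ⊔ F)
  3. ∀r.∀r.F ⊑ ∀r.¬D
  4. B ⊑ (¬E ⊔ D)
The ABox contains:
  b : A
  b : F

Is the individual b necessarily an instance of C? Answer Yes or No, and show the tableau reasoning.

No

1. b : C?  L(b) = {A, F} ∪ {¬C}
   open: L(b) ⊇ {A, F, ¬B, ¬C, ∀r.¬B, …} (+ ∃-successors) — b ∉ C possible
2. Hence b : C: not entailed.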